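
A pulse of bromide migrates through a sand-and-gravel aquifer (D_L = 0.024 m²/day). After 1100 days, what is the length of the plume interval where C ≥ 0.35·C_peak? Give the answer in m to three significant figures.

The plume is Gaussian with σ = √(2Dt) = √(2 × 0.024 × 1100) = 7.266 m.
C/C_peak = exp(−Δx²/(2σ²)) = 0.35 ⇒ Δx = σ·√(−2 ln 0.35) = 7.266 × 1.449 = 10.53 m.
Width = 2Δx = 21.1 m.

21.1 m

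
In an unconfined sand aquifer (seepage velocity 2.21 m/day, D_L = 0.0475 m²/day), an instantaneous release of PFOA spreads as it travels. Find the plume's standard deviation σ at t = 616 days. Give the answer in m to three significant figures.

7.65 m

Dispersive spreading gives a Gaussian with σ² = 2Dt; advection only shifts the center.
σ = √(2 × 0.0475 × 616) = 7.65 m.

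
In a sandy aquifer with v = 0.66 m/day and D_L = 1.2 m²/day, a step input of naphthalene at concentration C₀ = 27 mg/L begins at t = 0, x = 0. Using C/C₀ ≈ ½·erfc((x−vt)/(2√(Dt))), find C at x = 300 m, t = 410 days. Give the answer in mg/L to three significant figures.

For a continuous step input, C/C₀ ≈ ½·erfc((x−vt)/(2√(Dt))).
vt = 0.66 × 410 = 270.6 m and 2√(Dt) = 2√(1.2 × 410) = 44.36 m.
Argument (x−vt)/(2√(Dt)) = (300 − 270.6)/44.36 = 0.6628; ½·erfc(0.6628) = 0.1743.
C = 27 × 0.1743 = 4.71 mg/L.

4.71 mg/L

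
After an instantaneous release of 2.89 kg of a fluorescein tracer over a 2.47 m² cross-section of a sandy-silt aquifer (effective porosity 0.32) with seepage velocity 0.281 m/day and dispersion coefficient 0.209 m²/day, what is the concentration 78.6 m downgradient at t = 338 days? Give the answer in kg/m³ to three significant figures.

0.0475 kg/m³

For an instantaneous plane source, C(x,t) = M/(n_e·A·√(4πDt)) · exp(−(x−vt)²/(4Dt)), with n_e·A the pore (flow) area.
Plume center vt = 0.281 × 338 = 94.978 m, so the well at 78.6 m is 16.378 m upgradient of the peak.
√(4πDt) = 29.79 m, giving peak height M/(n_e·A·√(4πDt)) = 2.89/(0.32 × 2.47 × 29.79) = 0.1227 kg/m³.
(x−vt)²/(4Dt) = (-16.378)²/(4 × 0.209 × 338) = 0.9493; exp(−0.9493) = 0.3870.
C = 0.1227 × 0.3870 = 0.0475 kg/m³.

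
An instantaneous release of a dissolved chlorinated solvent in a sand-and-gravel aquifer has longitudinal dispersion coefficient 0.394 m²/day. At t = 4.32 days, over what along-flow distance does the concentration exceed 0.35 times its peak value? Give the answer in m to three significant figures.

The plume is Gaussian with σ = √(2Dt) = √(2 × 0.394 × 4.32) = 1.845 m.
C/C_peak = exp(−Δx²/(2σ²)) = 0.35 ⇒ Δx = σ·√(−2 ln 0.35) = 1.845 × 1.449 = 2.673 m.
Width = 2Δx = 5.35 m.

5.35 m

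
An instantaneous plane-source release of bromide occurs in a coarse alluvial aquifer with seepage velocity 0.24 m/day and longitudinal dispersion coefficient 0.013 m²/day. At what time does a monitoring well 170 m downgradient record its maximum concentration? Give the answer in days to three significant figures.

708 days

For the 1D instantaneous-source solution, setting ∂C/∂t = 0 at fixed x gives v²t² + 2Dt − x² = 0, so t = (√(D² + v²x²) − D)/v².
√(D² + v²x²) = √(0.013² + 0.24² × 170²) = 40.80; v² = 0.0576.
t = (40.80 − 0.013)/0.0576 = 708 days (vs. the pure-advection estimate x/v = 708 d).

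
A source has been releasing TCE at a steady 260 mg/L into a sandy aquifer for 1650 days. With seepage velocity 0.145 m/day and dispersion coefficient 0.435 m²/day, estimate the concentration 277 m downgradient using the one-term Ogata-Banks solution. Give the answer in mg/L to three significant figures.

41.5 mg/L

For a continuous step input, C/C₀ ≈ ½·erfc((x−vt)/(2√(Dt))).
vt = 0.145 × 1650 = 239.25 m and 2√(Dt) = 2√(0.435 × 1650) = 53.58 m.
Argument (x−vt)/(2√(Dt)) = (277 − 239.25)/53.58 = 0.7046; ½·erfc(0.7046) = 0.1595.
C = 260 × 0.1595 = 41.5 mg/L.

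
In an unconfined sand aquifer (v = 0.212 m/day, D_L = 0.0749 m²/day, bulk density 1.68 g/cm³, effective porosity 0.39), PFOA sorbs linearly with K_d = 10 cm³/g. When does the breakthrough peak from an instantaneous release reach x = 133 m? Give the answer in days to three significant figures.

Retardation factor R = 1 + ρ_b·K_d/n = 1 + 1.68 × 10/0.39 = 44.08.
Sorption retards both mechanisms: v_R = v/R = 0.004809 m/day, D_R = D/R = 0.001699 m²/day.
Peak time from v_R²t² + 2D_R t − x² = 0: t = (√(D_R² + v_R²x²) − D_R)/v_R².
√(D_R² + v_R²x²) = √(0.001699² + 0.004809² × 133²) = 0.6396; v_R² = 2.313e-05.
t = (0.6396 − 0.001699)/2.313e-05 = 27600 days.

27600 days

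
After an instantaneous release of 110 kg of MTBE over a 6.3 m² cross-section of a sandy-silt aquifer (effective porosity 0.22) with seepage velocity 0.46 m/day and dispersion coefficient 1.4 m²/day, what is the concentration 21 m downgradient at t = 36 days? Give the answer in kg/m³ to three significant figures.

For an instantaneous plane source, C(x,t) = M/(n_e·A·√(4πDt)) · exp(−(x−vt)²/(4Dt)), with n_e·A the pore (flow) area.
Plume center vt = 0.46 × 36 = 16.56 m, so the well at 21 m is 4.44 m downgradient of the peak.
√(4πDt) = 25.17 m, giving peak height M/(n_e·A·√(4πDt)) = 110/(0.22 × 6.3 × 25.17) = 3.153 kg/m³.
(x−vt)²/(4Dt) = (4.44)²/(4 × 1.4 × 36) = 0.09779; exp(−0.09779) = 0.9068.
C = 3.153 × 0.9068 = 2.86 kg/m³.

2.86 kg/m³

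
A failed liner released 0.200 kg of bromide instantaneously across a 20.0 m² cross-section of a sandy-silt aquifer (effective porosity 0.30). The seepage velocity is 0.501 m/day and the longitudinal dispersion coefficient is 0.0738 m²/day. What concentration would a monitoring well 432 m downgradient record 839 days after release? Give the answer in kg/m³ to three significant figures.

0.000690 kg/m³

For an instantaneous plane source, C(x,t) = M/(n_e·A·√(4πDt)) · exp(−(x−vt)²/(4Dt)), with n_e·A the pore (flow) area.
Plume center vt = 0.501 × 839 = 420.339 m, so the well at 432 m is 11.661 m downgradient of the peak.
√(4πDt) = 27.89 m, giving peak height M/(n_e·A·√(4πDt)) = 0.200/(0.30 × 20.0 × 27.89) = 0.001195 kg/m³.
(x−vt)²/(4Dt) = (11.661)²/(4 × 0.0738 × 839) = 0.5490; exp(−0.5490) = 0.5775.
C = 0.001195 × 0.5775 = 0.000690 kg/m³.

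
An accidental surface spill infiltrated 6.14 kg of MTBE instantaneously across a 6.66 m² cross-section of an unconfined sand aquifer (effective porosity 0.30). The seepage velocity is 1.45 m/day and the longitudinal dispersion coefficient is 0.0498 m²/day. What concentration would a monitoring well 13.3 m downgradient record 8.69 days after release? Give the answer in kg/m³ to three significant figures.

0.993 kg/m³

For an instantaneous plane source, C(x,t) = M/(n_e·A·√(4πDt)) · exp(−(x−vt)²/(4Dt)), with n_e·A the pore (flow) area.
Plume center vt = 1.45 × 8.69 = 12.6005 m, so the well at 13.3 m is 0.6995 m downgradient of the peak.
√(4πDt) = 2.332 m, giving peak height M/(n_e·A·√(4πDt)) = 6.14/(0.30 × 6.66 × 2.332) = 1.318 kg/m³.
(x−vt)²/(4Dt) = (0.6995)²/(4 × 0.0498 × 8.69) = 0.2827; exp(−0.2827) = 0.7537.
C = 1.318 × 0.7537 = 0.993 kg/m³.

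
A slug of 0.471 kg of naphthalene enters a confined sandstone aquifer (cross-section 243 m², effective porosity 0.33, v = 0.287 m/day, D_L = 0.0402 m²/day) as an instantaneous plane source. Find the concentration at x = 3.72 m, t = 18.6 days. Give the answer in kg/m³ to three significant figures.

0.000798 kg/m³

For an instantaneous plane source, C(x,t) = M/(n_e·A·√(4πDt)) · exp(−(x−vt)²/(4Dt)), with n_e·A the pore (flow) area.
Plume center vt = 0.287 × 18.6 = 5.3382 m, so the well at 3.72 m is 1.6182 m upgradient of the peak.
√(4πDt) = 3.065 m, giving peak height M/(n_e·A·√(4πDt)) = 0.471/(0.33 × 243 × 3.065) = 0.001916 kg/m³.
(x−vt)²/(4Dt) = (-1.6182)²/(4 × 0.0402 × 18.6) = 0.8755; exp(−0.8755) = 0.4167.
C = 0.001916 × 0.4167 = 0.000798 kg/m³.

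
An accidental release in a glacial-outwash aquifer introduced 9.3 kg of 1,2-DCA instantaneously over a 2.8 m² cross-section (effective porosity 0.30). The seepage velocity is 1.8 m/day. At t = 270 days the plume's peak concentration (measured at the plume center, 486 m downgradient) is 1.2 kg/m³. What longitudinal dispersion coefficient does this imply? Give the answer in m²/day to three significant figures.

At the plume center C_max = M/(n_e·A·√(4πDt)), so D = M²/(4πt·(n_e·A·C_max)²).
n_e·A·C_max = 0.30 × 2.8 × 1.2 = 1.008 kg/m.
D = 9.3²/(4π × 270 × 1.008²) = 0.0251 m²/day.

0.0251 m²/day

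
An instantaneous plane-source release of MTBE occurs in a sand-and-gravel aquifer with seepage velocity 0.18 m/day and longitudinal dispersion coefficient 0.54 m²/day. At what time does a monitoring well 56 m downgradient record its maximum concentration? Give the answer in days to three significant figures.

295 days

For the 1D instantaneous-source solution, setting ∂C/∂t = 0 at fixed x gives v²t² + 2Dt − x² = 0, so t = (√(D² + v²x²) − D)/v².
√(D² + v²x²) = √(0.54² + 0.18² × 56²) = 10.09; v² = 0.0324.
t = (10.09 − 0.54)/0.0324 = 295 days (vs. the pure-advection estimate x/v = 311 d).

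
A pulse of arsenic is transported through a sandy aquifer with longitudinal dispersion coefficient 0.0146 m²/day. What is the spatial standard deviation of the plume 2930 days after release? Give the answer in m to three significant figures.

9.25 m

Dispersive spreading gives a Gaussian with σ² = 2Dt; advection only shifts the center.
σ = √(2 × 0.0146 × 2930) = 9.25 m.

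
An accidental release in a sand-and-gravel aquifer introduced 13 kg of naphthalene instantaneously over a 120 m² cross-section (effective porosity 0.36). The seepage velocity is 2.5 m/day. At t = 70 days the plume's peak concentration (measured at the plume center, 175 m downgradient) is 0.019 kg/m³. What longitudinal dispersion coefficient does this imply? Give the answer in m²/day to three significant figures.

0.285 m²/day

At the plume center C_max = M/(n_e·A·√(4πDt)), so D = M²/(4πt·(n_e·A·C_max)²).
n_e·A·C_max = 0.36 × 120 × 0.019 = 0.8208 kg/m.
D = 13²/(4π × 70 × 0.8208²) = 0.285 m²/day.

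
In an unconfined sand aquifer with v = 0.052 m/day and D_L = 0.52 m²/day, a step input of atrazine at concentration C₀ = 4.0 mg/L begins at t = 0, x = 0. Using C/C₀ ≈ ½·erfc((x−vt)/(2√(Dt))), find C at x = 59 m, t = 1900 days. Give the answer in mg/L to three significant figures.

3.26 mg/L

For a continuous step input, C/C₀ ≈ ½·erfc((x−vt)/(2√(Dt))).
vt = 0.052 × 1900 = 98.8 m and 2√(Dt) = 2√(0.52 × 1900) = 62.86 m.
Argument (x−vt)/(2√(Dt)) = (59 − 98.8)/62.86 = -0.6332; ½·erfc(-0.6332) = 0.8147.
C = 4.0 × 0.8147 = 3.26 mg/L.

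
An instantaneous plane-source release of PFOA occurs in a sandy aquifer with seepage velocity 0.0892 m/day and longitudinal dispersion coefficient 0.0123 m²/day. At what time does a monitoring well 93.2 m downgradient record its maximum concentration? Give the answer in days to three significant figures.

For the 1D instantaneous-source solution, setting ∂C/∂t = 0 at fixed x gives v²t² + 2Dt − x² = 0, so t = (√(D² + v²x²) − D)/v².
√(D² + v²x²) = √(0.0123² + 0.0892² × 93.2²) = 8.313; v² = 0.00795664.
t = (8.313 − 0.0123)/0.00795664 = 1040 days (vs. the pure-advection estimate x/v = 1040 d).

1040 days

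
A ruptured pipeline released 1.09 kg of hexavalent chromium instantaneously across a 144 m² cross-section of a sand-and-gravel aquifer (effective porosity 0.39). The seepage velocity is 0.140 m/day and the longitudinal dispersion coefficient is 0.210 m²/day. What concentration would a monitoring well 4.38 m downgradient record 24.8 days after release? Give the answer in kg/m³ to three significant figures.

0.00231 kg/m³

For an instantaneous plane source, C(x,t) = M/(n_e·A·√(4πDt)) · exp(−(x−vt)²/(4Dt)), with n_e·A the pore (flow) area.
Plume center vt = 0.140 × 24.8 = 3.472 m, so the well at 4.38 m is 0.908 m downgradient of the peak.
√(4πDt) = 8.090 m, giving peak height M/(n_e·A·√(4πDt)) = 1.09/(0.39 × 144 × 8.090) = 0.002399 kg/m³.
(x−vt)²/(4Dt) = (0.908)²/(4 × 0.210 × 24.8) = 0.03958; exp(−0.03958) = 0.9612.
C = 0.002399 × 0.9612 = 0.00231 kg/m³.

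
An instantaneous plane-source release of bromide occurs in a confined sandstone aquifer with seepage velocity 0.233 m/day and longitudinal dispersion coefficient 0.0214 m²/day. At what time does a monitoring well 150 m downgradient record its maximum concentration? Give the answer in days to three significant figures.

643 days

For the 1D instantaneous-source solution, setting ∂C/∂t = 0 at fixed x gives v²t² + 2Dt − x² = 0, so t = (√(D² + v²x²) − D)/v².
√(D² + v²x²) = √(0.0214² + 0.233² × 150²) = 34.95; v² = 0.054289.
t = (34.95 − 0.0214)/0.054289 = 643 days (vs. the pure-advection estimate x/v = 644 d).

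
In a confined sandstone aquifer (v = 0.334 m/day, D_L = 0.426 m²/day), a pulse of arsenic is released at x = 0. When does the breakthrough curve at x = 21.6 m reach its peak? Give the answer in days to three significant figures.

For the 1D instantaneous-source solution, setting ∂C/∂t = 0 at fixed x gives v²t² + 2Dt − x² = 0, so t = (√(D² + v²x²) − D)/v².
√(D² + v²x²) = √(0.426² + 0.334² × 21.6²) = 7.227; v² = 0.111556.
t = (7.227 − 0.426)/0.111556 = 61.0 days (vs. the pure-advection estimate x/v = 64.7 d).

61.0 days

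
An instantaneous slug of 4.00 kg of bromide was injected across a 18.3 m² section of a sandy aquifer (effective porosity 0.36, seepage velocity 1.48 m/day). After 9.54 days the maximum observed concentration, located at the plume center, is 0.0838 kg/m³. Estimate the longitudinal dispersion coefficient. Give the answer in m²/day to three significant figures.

0.438 m²/day

At the plume center C_max = M/(n_e·A·√(4πDt)), so D = M²/(4πt·(n_e·A·C_max)²).
n_e·A·C_max = 0.36 × 18.3 × 0.0838 = 0.5521 kg/m.
D = 4.00²/(4π × 9.54 × 0.5521²) = 0.438 m²/day.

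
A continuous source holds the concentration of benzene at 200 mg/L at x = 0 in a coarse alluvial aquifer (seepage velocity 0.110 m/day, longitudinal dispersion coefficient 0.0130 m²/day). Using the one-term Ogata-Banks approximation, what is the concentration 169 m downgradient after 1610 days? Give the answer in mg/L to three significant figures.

179 mg/L

For a continuous step input, C/C₀ ≈ ½·erfc((x−vt)/(2√(Dt))).
vt = 0.110 × 1610 = 177.1 m and 2√(Dt) = 2√(0.0130 × 1610) = 9.150 m.
Argument (x−vt)/(2√(Dt)) = (169 − 177.1)/9.150 = -0.8852; ½·erfc(-0.8852) = 0.8947.
C = 200 × 0.8947 = 179 mg/L.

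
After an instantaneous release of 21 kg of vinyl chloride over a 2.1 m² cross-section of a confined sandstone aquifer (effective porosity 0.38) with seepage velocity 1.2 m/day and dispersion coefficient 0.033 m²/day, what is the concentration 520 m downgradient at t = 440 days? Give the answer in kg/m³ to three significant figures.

0.647 kg/m³

For an instantaneous plane source, C(x,t) = M/(n_e·A·√(4πDt)) · exp(−(x−vt)²/(4Dt)), with n_e·A the pore (flow) area.
Plume center vt = 1.2 × 440 = 528 m, so the well at 520 m is 8 m upgradient of the peak.
√(4πDt) = 13.51 m, giving peak height M/(n_e·A·√(4πDt)) = 21/(0.38 × 2.1 × 13.51) = 1.948 kg/m³.
(x−vt)²/(4Dt) = (-8)²/(4 × 0.033 × 440) = 1.102; exp(−1.102) = 0.3322.
C = 1.948 × 0.3322 = 0.647 kg/m³.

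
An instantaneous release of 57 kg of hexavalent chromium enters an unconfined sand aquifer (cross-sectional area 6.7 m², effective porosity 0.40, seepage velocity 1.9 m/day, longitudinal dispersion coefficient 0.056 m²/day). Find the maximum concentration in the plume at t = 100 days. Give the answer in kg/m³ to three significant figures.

2.54 kg/m³

The peak of an instantaneous 1D plume sits at x = vt; there the Gaussian factor is 1 and C_max = M/(n_e·A·√(4πDt)), where n_e·A is the pore area the mass is dissolved in.
√(4πDt) = √(4π × 0.056 × 100) = 8.389 m, so C_max = 57/(0.40 × 6.7 × 8.389) = 2.54 kg/m³.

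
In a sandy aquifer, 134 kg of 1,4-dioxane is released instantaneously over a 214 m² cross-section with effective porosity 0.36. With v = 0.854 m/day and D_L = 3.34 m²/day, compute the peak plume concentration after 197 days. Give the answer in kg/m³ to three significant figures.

The peak of an instantaneous 1D plume sits at x = vt; there the Gaussian factor is 1 and C_max = M/(n_e·A·√(4πDt)), where n_e·A is the pore area the mass is dissolved in.
√(4πDt) = √(4π × 3.34 × 197) = 90.93 m, so C_max = 134/(0.36 × 214 × 90.93) = 0.0191 kg/m³.

0.0191 kg/m³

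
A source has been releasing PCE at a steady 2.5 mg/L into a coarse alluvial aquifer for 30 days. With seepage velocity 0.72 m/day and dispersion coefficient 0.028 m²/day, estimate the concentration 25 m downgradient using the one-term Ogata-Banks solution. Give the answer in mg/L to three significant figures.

0.0109 mg/L

For a continuous step input, C/C₀ ≈ ½·erfc((x−vt)/(2√(Dt))).
vt = 0.72 × 30 = 21.6 m and 2√(Dt) = 2√(0.028 × 30) = 1.833 m.
Argument (x−vt)/(2√(Dt)) = (25 − 21.6)/1.833 = 1.855; ½·erfc(1.855) = 0.004353.
C = 2.5 × 0.004353 = 0.0109 mg/L.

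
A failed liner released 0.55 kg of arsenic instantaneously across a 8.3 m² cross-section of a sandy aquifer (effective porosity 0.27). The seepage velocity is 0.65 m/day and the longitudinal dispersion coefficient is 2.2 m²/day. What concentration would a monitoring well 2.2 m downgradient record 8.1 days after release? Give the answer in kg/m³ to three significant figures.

0.0144 kg/m³

For an instantaneous plane source, C(x,t) = M/(n_e·A·√(4πDt)) · exp(−(x−vt)²/(4Dt)), with n_e·A the pore (flow) area.
Plume center vt = 0.65 × 8.1 = 5.265 m, so the well at 2.2 m is 3.065 m upgradient of the peak.
√(4πDt) = 14.96 m, giving peak height M/(n_e·A·√(4πDt)) = 0.55/(0.27 × 8.3 × 14.96) = 0.01641 kg/m³.
(x−vt)²/(4Dt) = (-3.065)²/(4 × 2.2 × 8.1) = 0.1318; exp(−0.1318) = 0.8765.
C = 0.01641 × 0.8765 = 0.0144 kg/m³.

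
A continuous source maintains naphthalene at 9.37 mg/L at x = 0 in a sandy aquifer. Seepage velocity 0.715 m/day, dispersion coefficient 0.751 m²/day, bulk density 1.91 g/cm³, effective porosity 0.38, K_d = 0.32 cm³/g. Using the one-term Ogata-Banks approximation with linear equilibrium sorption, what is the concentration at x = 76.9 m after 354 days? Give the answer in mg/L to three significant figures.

Retardation factor R = 1 + ρ_b·K_d/n = 1 + 1.91 × 0.32/0.38 = 2.608.
Sorption retards both mechanisms: v_R = v/R = 0.2742 m/day, D_R = D/R = 0.2880 m²/day.
v_R·t = 0.2742 × 354 = 97.0668 m; 2√(D_R t) = 20.19 m; argument = (76.9 − 97.0668)/20.19 = -0.9989.
C = C₀ × ½·erfc(-0.9989) = 9.37 × 0.9211 = 8.63 mg/L.

8.63 mg/L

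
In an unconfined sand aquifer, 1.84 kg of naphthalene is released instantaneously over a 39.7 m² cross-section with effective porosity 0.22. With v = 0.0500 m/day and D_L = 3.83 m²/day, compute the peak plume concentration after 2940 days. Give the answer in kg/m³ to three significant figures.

The peak of an instantaneous 1D plume sits at x = vt; there the Gaussian factor is 1 and C_max = M/(n_e·A·√(4πDt)), where n_e·A is the pore area the mass is dissolved in.
√(4πDt) = √(4π × 3.83 × 2940) = 376.2 m, so C_max = 1.84/(0.22 × 39.7 × 376.2) = 0.000560 kg/m³.

0.000560 kg/m³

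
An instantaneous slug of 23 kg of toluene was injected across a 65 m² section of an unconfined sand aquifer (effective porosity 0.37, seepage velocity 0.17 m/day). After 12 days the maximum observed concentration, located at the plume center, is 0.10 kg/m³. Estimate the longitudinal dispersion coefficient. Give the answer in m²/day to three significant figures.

At the plume center C_max = M/(n_e·A·√(4πDt)), so D = M²/(4πt·(n_e·A·C_max)²).
n_e·A·C_max = 0.37 × 65 × 0.10 = 2.405 kg/m.
D = 23²/(4π × 12 × 2.405²) = 0.607 m²/day.

0.607 m²/day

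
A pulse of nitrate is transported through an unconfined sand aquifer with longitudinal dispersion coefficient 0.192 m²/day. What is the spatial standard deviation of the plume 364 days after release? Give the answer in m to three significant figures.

Dispersive spreading gives a Gaussian with σ² = 2Dt; advection only shifts the center.
σ = √(2 × 0.192 × 364) = 11.8 m.

11.8 m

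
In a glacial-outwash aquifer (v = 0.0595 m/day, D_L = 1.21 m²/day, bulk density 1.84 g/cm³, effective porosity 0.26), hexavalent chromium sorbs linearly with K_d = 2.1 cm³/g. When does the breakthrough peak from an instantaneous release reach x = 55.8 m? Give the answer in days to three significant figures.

Retardation factor R = 1 + ρ_b·K_d/n = 1 + 1.84 × 2.1/0.26 = 15.86.
Sorption retards both mechanisms: v_R = v/R = 0.003752 m/day, D_R = D/R = 0.07629 m²/day.
Peak time from v_R²t² + 2D_R t − x² = 0: t = (√(D_R² + v_R²x²) − D_R)/v_R².
√(D_R² + v_R²x²) = √(0.07629² + 0.003752² × 55.8²) = 0.2228; v_R² = 1.408e-05.
t = (0.2228 − 0.07629)/1.408e-05 = 10400 days.

10400 days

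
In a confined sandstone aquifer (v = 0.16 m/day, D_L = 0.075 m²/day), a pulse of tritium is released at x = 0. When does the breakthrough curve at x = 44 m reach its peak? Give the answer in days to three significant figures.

For the 1D instantaneous-source solution, setting ∂C/∂t = 0 at fixed x gives v²t² + 2Dt − x² = 0, so t = (√(D² + v²x²) − D)/v².
√(D² + v²x²) = √(0.075² + 0.16² × 44²) = 7.040; v² = 0.0256.
t = (7.040 − 0.075)/0.0256 = 272 days (vs. the pure-advection estimate x/v = 275 d).

272 days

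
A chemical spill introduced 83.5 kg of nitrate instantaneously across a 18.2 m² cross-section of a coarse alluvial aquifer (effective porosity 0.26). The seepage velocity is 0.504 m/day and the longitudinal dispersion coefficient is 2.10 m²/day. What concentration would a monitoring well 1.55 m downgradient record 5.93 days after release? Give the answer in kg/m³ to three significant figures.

1.35 kg/m³

For an instantaneous plane source, C(x,t) = M/(n_e·A·√(4πDt)) · exp(−(x−vt)²/(4Dt)), with n_e·A the pore (flow) area.
Plume center vt = 0.504 × 5.93 = 2.98872 m, so the well at 1.55 m is 1.43872 m upgradient of the peak.
√(4πDt) = 12.51 m, giving peak height M/(n_e·A·√(4πDt)) = 83.5/(0.26 × 18.2 × 12.51) = 1.411 kg/m³.
(x−vt)²/(4Dt) = (-1.43872)²/(4 × 2.10 × 5.93) = 0.04155; exp(−0.04155) = 0.9593.
C = 1.411 × 0.9593 = 1.35 kg/m³.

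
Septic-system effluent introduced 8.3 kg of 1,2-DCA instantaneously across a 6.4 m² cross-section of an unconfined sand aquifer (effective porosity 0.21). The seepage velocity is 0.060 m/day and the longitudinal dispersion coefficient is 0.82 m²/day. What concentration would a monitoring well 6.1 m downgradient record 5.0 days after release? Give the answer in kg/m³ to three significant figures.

0.111 kg/m³

For an instantaneous plane source, C(x,t) = M/(n_e·A·√(4πDt)) · exp(−(x−vt)²/(4Dt)), with n_e·A the pore (flow) area.
Plume center vt = 0.060 × 5.0 = 0.3 m, so the well at 6.1 m is 5.8 m downgradient of the peak.
√(4πDt) = 7.178 m, giving peak height M/(n_e·A·√(4πDt)) = 8.3/(0.21 × 6.4 × 7.178) = 0.8604 kg/m³.
(x−vt)²/(4Dt) = (5.8)²/(4 × 0.82 × 5.0) = 2.051; exp(−2.051) = 0.1286.
C = 0.8604 × 0.1286 = 0.111 kg/m³.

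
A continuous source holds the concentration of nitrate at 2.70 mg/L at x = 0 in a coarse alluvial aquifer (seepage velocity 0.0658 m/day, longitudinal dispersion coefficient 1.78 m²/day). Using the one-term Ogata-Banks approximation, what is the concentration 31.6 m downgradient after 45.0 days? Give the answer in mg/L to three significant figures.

For a continuous step input, C/C₀ ≈ ½·erfc((x−vt)/(2√(Dt))).
vt = 0.0658 × 45.0 = 2.961 m and 2√(Dt) = 2√(1.78 × 45.0) = 17.90 m.
Argument (x−vt)/(2√(Dt)) = (31.6 − 2.961)/17.90 = 1.600; ½·erfc(1.600) = 0.01183.
C = 2.70 × 0.01183 = 0.0319 mg/L.

0.0319 mg/L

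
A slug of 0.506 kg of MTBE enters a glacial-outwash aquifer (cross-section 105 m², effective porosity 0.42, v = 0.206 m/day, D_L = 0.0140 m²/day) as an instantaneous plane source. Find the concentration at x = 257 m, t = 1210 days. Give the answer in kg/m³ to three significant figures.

0.000325 kg/m³

For an instantaneous plane source, C(x,t) = M/(n_e·A·√(4πDt)) · exp(−(x−vt)²/(4Dt)), with n_e·A the pore (flow) area.
Plume center vt = 0.206 × 1210 = 249.26 m, so the well at 257 m is 7.74 m downgradient of the peak.
√(4πDt) = 14.59 m, giving peak height M/(n_e·A·√(4πDt)) = 0.506/(0.42 × 105 × 14.59) = 0.0007864 kg/m³.
(x−vt)²/(4Dt) = (7.74)²/(4 × 0.0140 × 1210) = 0.8841; exp(−0.8841) = 0.4131.
C = 0.0007864 × 0.4131 = 0.000325 kg/m³.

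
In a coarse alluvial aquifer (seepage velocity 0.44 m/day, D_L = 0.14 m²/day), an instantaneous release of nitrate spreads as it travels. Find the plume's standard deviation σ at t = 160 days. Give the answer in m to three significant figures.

6.69 m

Dispersive spreading gives a Gaussian with σ² = 2Dt; advection only shifts the center.
σ = √(2 × 0.14 × 160) = 6.69 m.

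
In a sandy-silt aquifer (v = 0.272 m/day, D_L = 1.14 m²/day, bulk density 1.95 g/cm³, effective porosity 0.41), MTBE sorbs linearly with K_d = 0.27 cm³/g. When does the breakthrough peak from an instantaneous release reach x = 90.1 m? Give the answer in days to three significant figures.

722 days

Retardation factor R = 1 + ρ_b·K_d/n = 1 + 1.95 × 0.27/0.41 = 2.284.
Sorption retards both mechanisms: v_R = v/R = 0.1191 m/day, D_R = D/R = 0.4991 m²/day.
Peak time from v_R²t² + 2D_R t − x² = 0: t = (√(D_R² + v_R²x²) − D_R)/v_R².
√(D_R² + v_R²x²) = √(0.4991² + 0.1191² × 90.1²) = 10.74; v_R² = 0.01418.
t = (10.74 − 0.4991)/0.01418 = 722 days.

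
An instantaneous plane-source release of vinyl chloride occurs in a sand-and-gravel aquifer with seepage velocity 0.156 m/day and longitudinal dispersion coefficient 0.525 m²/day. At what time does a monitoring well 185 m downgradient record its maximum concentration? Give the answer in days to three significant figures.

For the 1D instantaneous-source solution, setting ∂C/∂t = 0 at fixed x gives v²t² + 2Dt − x² = 0, so t = (√(D² + v²x²) − D)/v².
√(D² + v²x²) = √(0.525² + 0.156² × 185²) = 28.86; v² = 0.024336.
t = (28.86 − 0.525)/0.024336 = 1160 days (vs. the pure-advection estimate x/v = 1190 d).

1160 days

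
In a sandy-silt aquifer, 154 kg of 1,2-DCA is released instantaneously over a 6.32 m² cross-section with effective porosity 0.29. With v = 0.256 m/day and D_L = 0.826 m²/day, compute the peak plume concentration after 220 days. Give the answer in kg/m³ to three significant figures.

1.76 kg/m³

The peak of an instantaneous 1D plume sits at x = vt; there the Gaussian factor is 1 and C_max = M/(n_e·A·√(4πDt)), where n_e·A is the pore area the mass is dissolved in.
√(4πDt) = √(4π × 0.826 × 220) = 47.79 m, so C_max = 154/(0.29 × 6.32 × 47.79) = 1.76 kg/m³.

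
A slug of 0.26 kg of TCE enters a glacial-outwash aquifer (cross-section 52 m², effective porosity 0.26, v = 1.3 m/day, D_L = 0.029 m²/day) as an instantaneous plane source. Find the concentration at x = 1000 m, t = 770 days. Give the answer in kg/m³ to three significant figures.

For an instantaneous plane source, C(x,t) = M/(n_e·A·√(4πDt)) · exp(−(x−vt)²/(4Dt)), with n_e·A the pore (flow) area.
Plume center vt = 1.3 × 770 = 1001 m, so the well at 1000 m is 1 m upgradient of the peak.
√(4πDt) = 16.75 m, giving peak height M/(n_e·A·√(4πDt)) = 0.26/(0.26 × 52 × 16.75) = 0.001148 kg/m³.
(x−vt)²/(4Dt) = (-1)²/(4 × 0.029 × 770) = 0.01120; exp(−0.01120) = 0.9889.
C = 0.001148 × 0.9889 = 0.00114 kg/m³.

0.00114 kg/m³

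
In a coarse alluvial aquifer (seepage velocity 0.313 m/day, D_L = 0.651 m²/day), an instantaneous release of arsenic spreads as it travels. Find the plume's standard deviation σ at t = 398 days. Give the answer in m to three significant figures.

Dispersive spreading gives a Gaussian with σ² = 2Dt; advection only shifts the center.
σ = √(2 × 0.651 × 398) = 22.8 m.

22.8 m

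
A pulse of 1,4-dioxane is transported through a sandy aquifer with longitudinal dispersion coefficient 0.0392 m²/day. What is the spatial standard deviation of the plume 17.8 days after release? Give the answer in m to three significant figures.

1.18 m

Dispersive spreading gives a Gaussian with σ² = 2Dt; advection only shifts the center.
σ = √(2 × 0.0392 × 17.8) = 1.18 m.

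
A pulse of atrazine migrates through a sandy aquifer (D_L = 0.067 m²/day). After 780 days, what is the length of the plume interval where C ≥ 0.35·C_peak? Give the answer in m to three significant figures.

29.6 m

The plume is Gaussian with σ = √(2Dt) = √(2 × 0.067 × 780) = 10.22 m.
C/C_peak = exp(−Δx²/(2σ²)) = 0.35 ⇒ Δx = σ·√(−2 ln 0.35) = 10.22 × 1.449 = 14.81 m.
Width = 2Δx = 29.6 m.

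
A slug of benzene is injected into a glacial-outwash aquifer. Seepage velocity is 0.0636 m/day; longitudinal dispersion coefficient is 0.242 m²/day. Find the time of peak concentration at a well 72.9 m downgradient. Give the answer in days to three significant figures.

For the 1D instantaneous-source solution, setting ∂C/∂t = 0 at fixed x gives v²t² + 2Dt − x² = 0, so t = (√(D² + v²x²) − D)/v².
√(D² + v²x²) = √(0.242² + 0.0636² × 72.9²) = 4.643; v² = 0.00404496.
t = (4.643 − 0.242)/0.00404496 = 1090 days (vs. the pure-advection estimate x/v = 1150 d).

1090 days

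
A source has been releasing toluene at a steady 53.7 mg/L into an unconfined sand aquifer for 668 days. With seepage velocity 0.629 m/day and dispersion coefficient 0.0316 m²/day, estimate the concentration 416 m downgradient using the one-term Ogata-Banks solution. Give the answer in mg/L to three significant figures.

For a continuous step input, C/C₀ ≈ ½·erfc((x−vt)/(2√(Dt))).
vt = 0.629 × 668 = 420.172 m and 2√(Dt) = 2√(0.0316 × 668) = 9.189 m.
Argument (x−vt)/(2√(Dt)) = (416 − 420.172)/9.189 = -0.4540; ½·erfc(-0.4540) = 0.7396.
C = 53.7 × 0.7396 = 39.7 mg/L.

39.7 mg/L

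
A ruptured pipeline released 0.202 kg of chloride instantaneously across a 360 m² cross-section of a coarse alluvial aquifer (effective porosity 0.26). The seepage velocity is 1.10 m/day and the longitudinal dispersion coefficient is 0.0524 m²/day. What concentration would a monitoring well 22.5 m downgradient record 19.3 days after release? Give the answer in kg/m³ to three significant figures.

For an instantaneous plane source, C(x,t) = M/(n_e·A·√(4πDt)) · exp(−(x−vt)²/(4Dt)), with n_e·A the pore (flow) area.
Plume center vt = 1.10 × 19.3 = 21.23 m, so the well at 22.5 m is 1.27 m downgradient of the peak.
√(4πDt) = 3.565 m, giving peak height M/(n_e·A·√(4πDt)) = 0.202/(0.26 × 360 × 3.565) = 0.0006054 kg/m³.
(x−vt)²/(4Dt) = (1.27)²/(4 × 0.0524 × 19.3) = 0.3987; exp(−0.3987) = 0.6712.
C = 0.0006054 × 0.6712 = 0.000406 kg/m³.

0.000406 kg/m³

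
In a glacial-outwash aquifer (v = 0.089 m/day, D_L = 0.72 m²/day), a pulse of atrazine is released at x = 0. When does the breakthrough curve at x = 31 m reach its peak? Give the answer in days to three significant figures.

For the 1D instantaneous-source solution, setting ∂C/∂t = 0 at fixed x gives v²t² + 2Dt − x² = 0, so t = (√(D² + v²x²) − D)/v².
√(D² + v²x²) = √(0.72² + 0.089² × 31²) = 2.851; v² = 0.007921.
t = (2.851 − 0.72)/0.007921 = 269 days (vs. the pure-advection estimate x/v = 348 d).

269 days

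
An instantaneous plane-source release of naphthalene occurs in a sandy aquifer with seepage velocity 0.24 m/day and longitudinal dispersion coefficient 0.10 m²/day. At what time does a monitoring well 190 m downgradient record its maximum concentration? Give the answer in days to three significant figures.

790 days

For the 1D instantaneous-source solution, setting ∂C/∂t = 0 at fixed x gives v²t² + 2Dt − x² = 0, so t = (√(D² + v²x²) − D)/v².
√(D² + v²x²) = √(0.10² + 0.24² × 190²) = 45.60; v² = 0.0576.
t = (45.60 − 0.10)/0.0576 = 790 days (vs. the pure-advection estimate x/v = 792 d).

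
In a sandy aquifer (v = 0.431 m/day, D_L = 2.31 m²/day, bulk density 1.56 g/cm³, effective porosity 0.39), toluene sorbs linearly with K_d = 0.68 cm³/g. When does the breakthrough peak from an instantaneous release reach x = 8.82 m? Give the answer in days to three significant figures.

42.8 days

Retardation factor R = 1 + ρ_b·K_d/n = 1 + 1.56 × 0.68/0.39 = 3.720.
Sorption retards both mechanisms: v_R = v/R = 0.1159 m/day, D_R = D/R = 0.6210 m²/day.
Peak time from v_R²t² + 2D_R t − x² = 0: t = (√(D_R² + v_R²x²) − D_R)/v_R².
√(D_R² + v_R²x²) = √(0.6210² + 0.1159² × 8.82²) = 1.196; v_R² = 0.01343.
t = (1.196 − 0.6210)/0.01343 = 42.8 days.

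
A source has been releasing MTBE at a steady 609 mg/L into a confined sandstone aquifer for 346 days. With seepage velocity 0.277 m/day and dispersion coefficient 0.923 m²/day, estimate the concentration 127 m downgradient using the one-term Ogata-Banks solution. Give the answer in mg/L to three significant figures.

66.3 mg/L

For a continuous step input, C/C₀ ≈ ½·erfc((x−vt)/(2√(Dt))).
vt = 0.277 × 346 = 95.842 m and 2√(Dt) = 2√(0.923 × 346) = 35.74 m.
Argument (x−vt)/(2√(Dt)) = (127 − 95.842)/35.74 = 0.8718; ½·erfc(0.8718) = 0.1088.
C = 609 × 0.1088 = 66.3 mg/L.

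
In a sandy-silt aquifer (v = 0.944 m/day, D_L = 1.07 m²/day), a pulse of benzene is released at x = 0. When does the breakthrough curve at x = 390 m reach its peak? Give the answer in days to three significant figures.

412 days

For the 1D instantaneous-source solution, setting ∂C/∂t = 0 at fixed x gives v²t² + 2Dt − x² = 0, so t = (√(D² + v²x²) − D)/v².
√(D² + v²x²) = √(1.07² + 0.944² × 390²) = 368.2; v² = 0.891136.
t = (368.2 − 1.07)/0.891136 = 412 days (vs. the pure-advection estimate x/v = 413 d).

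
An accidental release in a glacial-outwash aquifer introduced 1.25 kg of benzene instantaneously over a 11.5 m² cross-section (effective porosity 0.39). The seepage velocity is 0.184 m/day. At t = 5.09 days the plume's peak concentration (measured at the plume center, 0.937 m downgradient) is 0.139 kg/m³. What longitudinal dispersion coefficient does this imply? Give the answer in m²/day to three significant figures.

At the plume center C_max = M/(n_e·A·√(4πDt)), so D = M²/(4πt·(n_e·A·C_max)²).
n_e·A·C_max = 0.39 × 11.5 × 0.139 = 0.6234 kg/m.
D = 1.25²/(4π × 5.09 × 0.6234²) = 0.0629 m²/day.

0.0629 m²/day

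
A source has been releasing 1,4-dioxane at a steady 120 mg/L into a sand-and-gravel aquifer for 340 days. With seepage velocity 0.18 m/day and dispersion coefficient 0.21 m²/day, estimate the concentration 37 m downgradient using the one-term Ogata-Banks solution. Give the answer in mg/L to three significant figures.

For a continuous step input, C/C₀ ≈ ½·erfc((x−vt)/(2√(Dt))).
vt = 0.18 × 340 = 61.2 m and 2√(Dt) = 2√(0.21 × 340) = 16.90 m.
Argument (x−vt)/(2√(Dt)) = (37 − 61.2)/16.90 = -1.432; ½·erfc(-1.432) = 0.9786.
C = 120 × 0.9786 = 117 mg/L.

117 mg/L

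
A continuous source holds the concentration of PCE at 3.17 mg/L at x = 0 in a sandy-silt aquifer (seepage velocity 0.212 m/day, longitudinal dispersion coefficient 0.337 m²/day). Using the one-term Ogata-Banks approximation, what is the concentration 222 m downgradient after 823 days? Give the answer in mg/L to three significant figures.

For a continuous step input, C/C₀ ≈ ½·erfc((x−vt)/(2√(Dt))).
vt = 0.212 × 823 = 174.476 m and 2√(Dt) = 2√(0.337 × 823) = 33.31 m.
Argument (x−vt)/(2√(Dt)) = (222 − 174.476)/33.31 = 1.427; ½·erfc(1.427) = 0.02179.
C = 3.17 × 0.02179 = 0.0691 mg/L.

0.0691 mg/L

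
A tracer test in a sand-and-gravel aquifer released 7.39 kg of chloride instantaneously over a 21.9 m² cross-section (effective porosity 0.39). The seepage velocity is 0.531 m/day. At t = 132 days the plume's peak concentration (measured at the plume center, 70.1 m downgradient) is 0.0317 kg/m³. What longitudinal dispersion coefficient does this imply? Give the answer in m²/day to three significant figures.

At the plume center C_max = M/(n_e·A·√(4πDt)), so D = M²/(4πt·(n_e·A·C_max)²).
n_e·A·C_max = 0.39 × 21.9 × 0.0317 = 0.2707 kg/m.
D = 7.39²/(4π × 132 × 0.2707²) = 0.449 m²/day.

0.449 m²/day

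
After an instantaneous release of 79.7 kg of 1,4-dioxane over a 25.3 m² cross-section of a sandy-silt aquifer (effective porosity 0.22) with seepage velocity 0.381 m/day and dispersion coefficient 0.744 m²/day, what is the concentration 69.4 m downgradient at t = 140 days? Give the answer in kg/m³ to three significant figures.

0.213 kg/m³

For an instantaneous plane source, C(x,t) = M/(n_e·A·√(4πDt)) · exp(−(x−vt)²/(4Dt)), with n_e·A the pore (flow) area.
Plume center vt = 0.381 × 140 = 53.34 m, so the well at 69.4 m is 16.06 m downgradient of the peak.
√(4πDt) = 36.18 m, giving peak height M/(n_e·A·√(4πDt)) = 79.7/(0.22 × 25.3 × 36.18) = 0.3958 kg/m³.
(x−vt)²/(4Dt) = (16.06)²/(4 × 0.744 × 140) = 0.6191; exp(−0.6191) = 0.5384.
C = 0.3958 × 0.5384 = 0.213 kg/m³.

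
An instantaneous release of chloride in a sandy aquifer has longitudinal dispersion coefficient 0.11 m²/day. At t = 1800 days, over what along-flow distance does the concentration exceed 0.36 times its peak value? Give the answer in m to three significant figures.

The plume is Gaussian with σ = √(2Dt) = √(2 × 0.11 × 1800) = 19.90 m.
C/C_peak = exp(−Δx²/(2σ²)) = 0.36 ⇒ Δx = σ·√(−2 ln 0.36) = 19.90 × 1.429 = 28.44 m.
Width = 2Δx = 56.9 m.

56.9 m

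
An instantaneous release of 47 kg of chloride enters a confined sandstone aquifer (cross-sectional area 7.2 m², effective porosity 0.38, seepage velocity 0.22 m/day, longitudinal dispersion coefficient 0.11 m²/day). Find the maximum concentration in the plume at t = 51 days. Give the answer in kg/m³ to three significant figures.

2.05 kg/m³

The peak of an instantaneous 1D plume sits at x = vt; there the Gaussian factor is 1 and C_max = M/(n_e·A·√(4πDt)), where n_e·A is the pore area the mass is dissolved in.
√(4πDt) = √(4π × 0.11 × 51) = 8.396 m, so C_max = 47/(0.38 × 7.2 × 8.396) = 2.05 kg/m³.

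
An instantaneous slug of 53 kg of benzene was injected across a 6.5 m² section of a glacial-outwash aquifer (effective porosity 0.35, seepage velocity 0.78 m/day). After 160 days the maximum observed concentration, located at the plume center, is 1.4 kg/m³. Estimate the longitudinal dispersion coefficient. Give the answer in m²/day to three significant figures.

0.138 m²/day

At the plume center C_max = M/(n_e·A·√(4πDt)), so D = M²/(4πt·(n_e·A·C_max)²).
n_e·A·C_max = 0.35 × 6.5 × 1.4 = 3.185 kg/m.
D = 53²/(4π × 160 × 3.185²) = 0.138 m²/day.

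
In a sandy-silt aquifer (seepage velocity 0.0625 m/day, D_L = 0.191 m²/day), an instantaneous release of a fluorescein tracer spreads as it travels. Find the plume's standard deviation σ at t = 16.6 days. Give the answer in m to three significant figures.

2.52 m

Dispersive spreading gives a Gaussian with σ² = 2Dt; advection only shifts the center.
σ = √(2 × 0.191 × 16.6) = 2.52 m.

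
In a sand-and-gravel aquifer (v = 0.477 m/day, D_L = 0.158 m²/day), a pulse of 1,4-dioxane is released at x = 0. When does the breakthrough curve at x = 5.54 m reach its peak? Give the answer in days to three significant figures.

For the 1D instantaneous-source solution, setting ∂C/∂t = 0 at fixed x gives v²t² + 2Dt − x² = 0, so t = (√(D² + v²x²) − D)/v².
√(D² + v²x²) = √(0.158² + 0.477² × 5.54²) = 2.647; v² = 0.227529.
t = (2.647 − 0.158)/0.227529 = 10.9 days (vs. the pure-advection estimate x/v = 11.6 d).

10.9 days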